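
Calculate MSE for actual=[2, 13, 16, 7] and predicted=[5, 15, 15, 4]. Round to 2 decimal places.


Differences: [-3, -2, 1, 3]
Squared errors: [9, 4, 1, 9]
Sum of squared errors = 23
MSE = 23 / 4 = 5.75

5.75


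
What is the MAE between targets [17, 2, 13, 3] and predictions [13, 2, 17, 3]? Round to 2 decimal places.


Absolute errors: [4, 0, 4, 0]
Sum of absolute errors = 8
MAE = 8 / 4 = 2.00

2.00


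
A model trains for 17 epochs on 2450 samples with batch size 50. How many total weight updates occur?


Iterations per epoch = 2450 / 50 = 49
Total updates = iterations_per_epoch * epochs
= 49 * 17
= 833

833


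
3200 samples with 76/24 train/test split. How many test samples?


Train samples = 3200 * 76% = 2432
Test samples = 3200 - 2432
= 768

768


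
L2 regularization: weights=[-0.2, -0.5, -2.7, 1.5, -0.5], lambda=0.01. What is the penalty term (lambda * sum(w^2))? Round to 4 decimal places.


Squaring each weight:
(-0.2)^2 = 0.04
(-0.5)^2 = 0.25
(-2.7)^2 = 7.29
1.5^2 = 2.25
(-0.5)^2 = 0.25
Sum of squares = 10.08
Penalty = 0.01 * 10.08 = 0.1008

0.1008


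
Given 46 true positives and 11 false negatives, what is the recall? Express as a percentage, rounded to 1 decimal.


Recall = TP / (TP + FN) * 100
= 46 / (46 + 11)
= 46 / 57
= 0.807
= 80.7%

80.7


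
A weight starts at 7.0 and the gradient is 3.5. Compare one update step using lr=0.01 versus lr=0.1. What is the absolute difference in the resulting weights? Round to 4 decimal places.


With lr=0.01: w_new = 7.0 - 0.01 * 3.5 = 6.965
With lr=0.1: w_new = 7.0 - 0.1 * 3.5 = 6.65
Absolute difference = |6.965 - 6.65|
= 0.3150

0.3150


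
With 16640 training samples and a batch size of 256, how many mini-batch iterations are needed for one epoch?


Iterations per epoch = dataset_size / batch_size
= 16640 / 256
= 65

65


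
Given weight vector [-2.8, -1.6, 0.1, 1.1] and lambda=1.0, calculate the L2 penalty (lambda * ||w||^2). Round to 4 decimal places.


Squaring each weight:
(-2.8)^2 = 7.84
(-1.6)^2 = 2.56
0.1^2 = 0.01
1.1^2 = 1.21
Sum of squares = 11.62
Penalty = 1.0 * 11.62 = 11.6200

11.6200


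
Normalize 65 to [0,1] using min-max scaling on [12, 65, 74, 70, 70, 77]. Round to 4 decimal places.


Min = 12, Max = 77
Range = 77 - 12 = 65
Scaled = (x - min) / (max - min)
= (65 - 12) / 65
= 53 / 65
= 0.8154

0.8154


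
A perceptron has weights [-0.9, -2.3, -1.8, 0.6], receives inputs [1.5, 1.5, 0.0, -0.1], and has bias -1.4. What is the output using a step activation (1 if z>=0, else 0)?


z = w . x + b
= -0.9*1.5 + -2.3*1.5 + -1.8*0.0 + 0.6*-0.1 + -1.4
= -1.35 + -3.45 + -0.0 + -0.06 + -1.4
= -4.86 + -1.4
= -6.26
Since z = -6.26 < 0, output = 0

0


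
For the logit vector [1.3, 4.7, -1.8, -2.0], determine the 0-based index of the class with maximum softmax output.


Softmax is a monotonic transformation, so it preserves the argmax.
We need to find the index of the maximum logit.
Index 0: 1.3
Index 1: 4.7
Index 2: -1.8
Index 3: -2.0
Maximum logit = 4.7 at index 1

1


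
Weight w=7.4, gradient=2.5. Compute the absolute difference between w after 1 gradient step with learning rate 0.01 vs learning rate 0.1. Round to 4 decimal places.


With lr=0.01: w_new = 7.4 - 0.01 * 2.5 = 7.375
With lr=0.1: w_new = 7.4 - 0.1 * 2.5 = 7.15
Absolute difference = |7.375 - 7.15|
= 0.2250

0.2250


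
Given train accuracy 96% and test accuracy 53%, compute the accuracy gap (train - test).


Gap = train_accuracy - test_accuracy
= 96 - 53
= 43%
This large gap strongly indicates overfitting.

43


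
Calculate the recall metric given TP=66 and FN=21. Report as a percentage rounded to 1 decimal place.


Recall = TP / (TP + FN) * 100
= 66 / (66 + 21)
= 66 / 87
= 0.7586
= 75.9%

75.9


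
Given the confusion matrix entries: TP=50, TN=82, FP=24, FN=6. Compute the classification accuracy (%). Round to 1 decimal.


Accuracy = (TP + TN) / (TP + TN + FP + FN) * 100
= (50 + 82) / (50 + 82 + 24 + 6)
= 132 / 162
= 0.8148
= 81.5%

81.5


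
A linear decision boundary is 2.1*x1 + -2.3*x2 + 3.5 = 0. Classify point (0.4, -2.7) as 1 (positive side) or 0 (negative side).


Compute 2.1 * 0.4 + -2.3 * -2.7 + 3.5
= 0.84 + 6.21 + 3.5
= 10.55
Since 10.55 >= 0, the point is on the positive side.

1


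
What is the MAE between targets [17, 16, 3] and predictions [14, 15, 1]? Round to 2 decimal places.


Absolute errors: [3, 1, 2]
Sum of absolute errors = 6
MAE = 6 / 3 = 2.00

2.00


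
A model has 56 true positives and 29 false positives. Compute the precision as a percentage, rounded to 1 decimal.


Precision = TP / (TP + FP) * 100
= 56 / (56 + 29)
= 56 / 85
= 0.6588
= 65.9%

65.9


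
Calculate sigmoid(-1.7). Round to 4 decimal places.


sigmoid(z) = 1 / (1 + exp(-z))
exp(-(-1.7)) = exp(1.7) = 5.4739
1 + 5.4739 = 6.4739
1 / 6.4739 = 0.1545

0.1545


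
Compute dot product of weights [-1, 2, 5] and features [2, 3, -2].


Element-wise products:
-1 * 2 = -2
2 * 3 = 6
5 * -2 = -10
Sum = -2 + 6 + -10
= -6

-6


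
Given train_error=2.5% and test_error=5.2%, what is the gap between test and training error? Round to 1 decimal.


Generalization gap = test_error - train_error
= 5.2 - 2.5
= 2.7%
A moderate gap.

2.7


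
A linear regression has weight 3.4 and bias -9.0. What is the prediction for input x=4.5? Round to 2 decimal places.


y = 3.4 * 4.5 + (-9.0)
= 15.3 + (-9.0)
= 6.30

6.30


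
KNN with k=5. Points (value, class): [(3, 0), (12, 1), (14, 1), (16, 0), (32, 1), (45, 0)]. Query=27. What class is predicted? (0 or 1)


Distances from query 27:
Point 32 (class 1): distance = 5
Point 16 (class 0): distance = 11
Point 14 (class 1): distance = 13
Point 12 (class 1): distance = 15
Point 45 (class 0): distance = 18
K=5 nearest neighbors: classes = [1, 0, 1, 1, 0]
Votes for class 1: 3 / 5
Majority vote => class 1

1


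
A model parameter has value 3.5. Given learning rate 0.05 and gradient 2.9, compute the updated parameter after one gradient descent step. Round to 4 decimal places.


w_new = w_old - lr * gradient
= 3.5 - 0.05 * 2.9
= 3.5 - (0.145)
= 3.3550

3.3550


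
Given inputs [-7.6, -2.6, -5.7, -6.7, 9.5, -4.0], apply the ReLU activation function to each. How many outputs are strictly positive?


ReLU(x) = max(0, x) for each element:
ReLU(-7.6) = 0
ReLU(-2.6) = 0
ReLU(-5.7) = 0
ReLU(-6.7) = 0
ReLU(9.5) = 9.5
ReLU(-4.0) = 0
Active neurons (>0): 1

1


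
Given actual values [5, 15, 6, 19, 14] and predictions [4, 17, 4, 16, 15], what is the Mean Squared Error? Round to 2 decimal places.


Differences: [1, -2, 2, 3, -1]
Squared errors: [1, 4, 4, 9, 1]
Sum of squared errors = 19
MSE = 19 / 5 = 3.80

3.80


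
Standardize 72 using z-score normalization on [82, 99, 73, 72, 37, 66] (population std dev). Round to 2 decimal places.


Mean = (82 + 99 + 73 + 72 + 37 + 66) / 6 = 71.5
Variance = sum((x_i - mean)^2) / n = 348.25
Std = sqrt(348.25) = 18.6615
Z = (x - mean) / std
= (72 - 71.5) / 18.6615
= 0.5 / 18.6615
= 0.03

0.03


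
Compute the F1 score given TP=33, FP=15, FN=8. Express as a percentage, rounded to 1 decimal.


Precision = TP / (TP + FP) = 33 / 48 = 0.6875
Recall = TP / (TP + FN) = 33 / 41 = 0.8049
F1 = 2 * P * R / (P + R)
= 2 * 0.6875 * 0.8049 / (0.6875 + 0.8049)
= 1.1067 / 1.4924
= 0.7416
As percentage: 74.2%

74.2


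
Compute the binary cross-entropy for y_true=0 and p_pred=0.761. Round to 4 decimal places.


For y=0: Loss = -log(1-p)
= -log(1 - 0.761)
= -log(0.239)
= -(-1.4313)
= 1.4313

1.4313


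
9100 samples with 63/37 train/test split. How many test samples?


Train samples = 9100 * 63% = 5733
Test samples = 9100 - 5733
= 3367

3367


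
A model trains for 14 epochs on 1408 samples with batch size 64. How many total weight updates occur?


Iterations per epoch = 1408 / 64 = 22
Total updates = iterations_per_epoch * epochs
= 22 * 14
= 308

308


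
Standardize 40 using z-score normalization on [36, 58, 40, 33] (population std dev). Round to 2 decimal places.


Mean = (36 + 58 + 40 + 33) / 4 = 41.75
Variance = sum((x_i - mean)^2) / n = 94.1875
Std = sqrt(94.1875) = 9.705
Z = (x - mean) / std
= (40 - 41.75) / 9.705
= -1.75 / 9.705
= -0.18

-0.18


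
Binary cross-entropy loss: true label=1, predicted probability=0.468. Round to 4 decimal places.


For y=1: Loss = -log(p)
= -log(0.468)
= -(-0.7593)
= 0.7593

0.7593


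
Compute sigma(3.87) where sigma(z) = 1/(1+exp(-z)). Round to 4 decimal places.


sigmoid(z) = 1 / (1 + exp(-z))
exp(-(3.87)) = exp(-3.87) = 0.0209
1 + 0.0209 = 1.0209
1 / 1.0209 = 0.9796

0.9796


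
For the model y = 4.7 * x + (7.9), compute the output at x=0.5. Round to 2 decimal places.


y = 4.7 * 0.5 + (7.9)
= 2.35 + (7.9)
= 10.25

10.25


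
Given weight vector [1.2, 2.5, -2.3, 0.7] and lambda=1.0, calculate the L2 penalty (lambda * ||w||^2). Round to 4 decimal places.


Squaring each weight:
1.2^2 = 1.44
2.5^2 = 6.25
(-2.3)^2 = 5.29
0.7^2 = 0.49
Sum of squares = 13.47
Penalty = 1.0 * 13.47 = 13.4700

13.4700


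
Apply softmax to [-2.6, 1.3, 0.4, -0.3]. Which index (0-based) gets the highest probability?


Softmax is a monotonic transformation, so it preserves the argmax.
We need to find the index of the maximum logit.
Index 0: -2.6
Index 1: 1.3
Index 2: 0.4
Index 3: -0.3
Maximum logit = 1.3 at index 1

1


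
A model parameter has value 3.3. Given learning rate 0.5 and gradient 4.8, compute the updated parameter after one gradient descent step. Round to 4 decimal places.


w_new = w_old - lr * gradient
= 3.3 - 0.5 * 4.8
= 3.3 - (2.4)
= 0.9000

0.9000


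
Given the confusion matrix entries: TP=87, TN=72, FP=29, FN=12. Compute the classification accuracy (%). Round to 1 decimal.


Accuracy = (TP + TN) / (TP + TN + FP + FN) * 100
= (87 + 72) / (87 + 72 + 29 + 12)
= 159 / 200
= 0.795
= 79.5%

79.5


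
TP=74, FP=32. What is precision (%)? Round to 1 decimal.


Precision = TP / (TP + FP) * 100
= 74 / (74 + 32)
= 74 / 106
= 0.6981
= 69.8%

69.8


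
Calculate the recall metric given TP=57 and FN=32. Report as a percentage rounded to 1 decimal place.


Recall = TP / (TP + FN) * 100
= 57 / (57 + 32)
= 57 / 89
= 0.6404
= 64.0%

64.0


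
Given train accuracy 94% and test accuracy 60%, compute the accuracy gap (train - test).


Gap = train_accuracy - test_accuracy
= 94 - 60
= 34%
This large gap strongly indicates overfitting.

34


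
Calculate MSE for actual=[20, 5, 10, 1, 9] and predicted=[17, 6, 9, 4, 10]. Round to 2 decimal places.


Differences: [3, -1, 1, -3, -1]
Squared errors: [9, 1, 1, 9, 1]
Sum of squared errors = 21
MSE = 21 / 5 = 4.20

4.20


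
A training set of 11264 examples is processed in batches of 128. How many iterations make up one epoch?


Iterations per epoch = dataset_size / batch_size
= 11264 / 128
= 88

88


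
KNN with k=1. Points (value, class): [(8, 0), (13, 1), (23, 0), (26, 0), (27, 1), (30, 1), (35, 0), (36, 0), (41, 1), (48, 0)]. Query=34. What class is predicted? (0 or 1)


Distances from query 34:
Point 35 (class 0): distance = 1
K=1 nearest neighbors: classes = [0]
Votes for class 1: 0 / 1
Majority vote => class 0

0


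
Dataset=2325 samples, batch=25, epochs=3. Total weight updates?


Iterations per epoch = 2325 / 25 = 93
Total updates = iterations_per_epoch * epochs
= 93 * 3
= 279

279


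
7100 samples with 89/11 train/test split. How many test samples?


Train samples = 7100 * 89% = 6319
Test samples = 7100 - 6319
= 781

781


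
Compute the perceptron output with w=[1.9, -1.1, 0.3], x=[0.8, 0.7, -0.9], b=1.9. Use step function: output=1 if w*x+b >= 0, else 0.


z = w . x + b
= 1.9*0.8 + -1.1*0.7 + 0.3*-0.9 + 1.9
= 1.52 + -0.77 + -0.27 + 1.9
= 0.48 + 1.9
= 2.38
Since z = 2.38 >= 0, output = 1

1


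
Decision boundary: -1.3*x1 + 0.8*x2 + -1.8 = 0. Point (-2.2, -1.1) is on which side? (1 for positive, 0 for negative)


Compute -1.3 * -2.2 + 0.8 * -1.1 + -1.8
= 2.86 + -0.88 + -1.8
= 0.18
Since 0.18 >= 0, the point is on the positive side.

1


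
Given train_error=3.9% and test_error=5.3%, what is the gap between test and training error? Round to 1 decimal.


Generalization gap = test_error - train_error
= 5.3 - 3.9
= 1.4%
A small gap suggests good generalization.

1.4


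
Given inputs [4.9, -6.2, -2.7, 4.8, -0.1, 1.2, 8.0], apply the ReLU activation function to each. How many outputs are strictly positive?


ReLU(x) = max(0, x) for each element:
ReLU(4.9) = 4.9
ReLU(-6.2) = 0
ReLU(-2.7) = 0
ReLU(4.8) = 4.8
ReLU(-0.1) = 0
ReLU(1.2) = 1.2
ReLU(8.0) = 8.0
Active neurons (>0): 4

4


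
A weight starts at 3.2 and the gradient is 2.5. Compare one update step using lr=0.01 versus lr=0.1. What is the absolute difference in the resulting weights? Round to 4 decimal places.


With lr=0.01: w_new = 3.2 - 0.01 * 2.5 = 3.175
With lr=0.1: w_new = 3.2 - 0.1 * 2.5 = 2.95
Absolute difference = |3.175 - 2.95|
= 0.2250

0.2250


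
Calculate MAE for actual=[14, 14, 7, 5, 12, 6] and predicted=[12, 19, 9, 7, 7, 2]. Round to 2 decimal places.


Absolute errors: [2, 5, 2, 2, 5, 4]
Sum of absolute errors = 20
MAE = 20 / 6 = 3.33

3.33


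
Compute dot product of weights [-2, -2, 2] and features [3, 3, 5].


Element-wise products:
-2 * 3 = -6
-2 * 3 = -6
2 * 5 = 10
Sum = -6 + -6 + 10
= -2

-2


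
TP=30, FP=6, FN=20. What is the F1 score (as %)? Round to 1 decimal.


Precision = TP / (TP + FP) = 30 / 36 = 0.8333
Recall = TP / (TP + FN) = 30 / 50 = 0.6
F1 = 2 * P * R / (P + R)
= 2 * 0.8333 * 0.6 / (0.8333 + 0.6)
= 1.0 / 1.4333
= 0.6977
As percentage: 69.8%

69.8


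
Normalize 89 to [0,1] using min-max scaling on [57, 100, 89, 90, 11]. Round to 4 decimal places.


Min = 11, Max = 100
Range = 100 - 11 = 89
Scaled = (x - min) / (max - min)
= (89 - 11) / 89
= 78 / 89
= 0.8764

0.8764


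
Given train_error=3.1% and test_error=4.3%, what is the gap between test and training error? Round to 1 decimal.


Generalization gap = test_error - train_error
= 4.3 - 3.1
= 1.2%
A small gap suggests good generalization.

1.2


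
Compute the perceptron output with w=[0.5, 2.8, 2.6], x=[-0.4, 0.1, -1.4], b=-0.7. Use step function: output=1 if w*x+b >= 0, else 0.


z = w . x + b
= 0.5*-0.4 + 2.8*0.1 + 2.6*-1.4 + -0.7
= -0.2 + 0.28 + -3.64 + -0.7
= -3.56 + -0.7
= -4.26
Since z = -4.26 < 0, output = 0

0


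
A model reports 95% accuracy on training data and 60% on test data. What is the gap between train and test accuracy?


Gap = train_accuracy - test_accuracy
= 95 - 60
= 35%
This large gap strongly indicates overfitting.

35


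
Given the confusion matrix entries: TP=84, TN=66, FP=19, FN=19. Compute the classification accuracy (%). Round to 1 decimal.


Accuracy = (TP + TN) / (TP + TN + FP + FN) * 100
= (84 + 66) / (84 + 66 + 19 + 19)
= 150 / 188
= 0.7979
= 79.8%

79.8


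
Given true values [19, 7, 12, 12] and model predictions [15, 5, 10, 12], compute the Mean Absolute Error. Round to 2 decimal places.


Absolute errors: [4, 2, 2, 0]
Sum of absolute errors = 8
MAE = 8 / 4 = 2.00

2.00


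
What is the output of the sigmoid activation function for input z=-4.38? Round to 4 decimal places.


sigmoid(z) = 1 / (1 + exp(-z))
exp(-(-4.38)) = exp(4.38) = 79.838
1 + 79.838 = 80.838
1 / 80.838 = 0.0124

0.0124


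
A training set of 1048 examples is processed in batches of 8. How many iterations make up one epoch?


Iterations per epoch = dataset_size / batch_size
= 1048 / 8
= 131

131


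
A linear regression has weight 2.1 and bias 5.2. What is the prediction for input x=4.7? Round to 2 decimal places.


y = 2.1 * 4.7 + (5.2)
= 9.87 + (5.2)
= 15.07

15.07


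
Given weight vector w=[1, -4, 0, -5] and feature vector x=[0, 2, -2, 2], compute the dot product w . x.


Element-wise products:
1 * 0 = 0
-4 * 2 = -8
0 * -2 = 0
-5 * 2 = -10
Sum = 0 + -8 + 0 + -10
= -18

-18


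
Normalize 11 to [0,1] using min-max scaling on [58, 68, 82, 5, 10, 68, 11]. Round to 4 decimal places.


Min = 5, Max = 82
Range = 82 - 5 = 77
Scaled = (x - min) / (max - min)
= (11 - 5) / 77
= 6 / 77
= 0.0779

0.0779


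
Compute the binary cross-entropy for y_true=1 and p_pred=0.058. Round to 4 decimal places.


For y=1: Loss = -log(p)
= -log(0.058)
= -(-2.8473)
= 2.8473

2.8473


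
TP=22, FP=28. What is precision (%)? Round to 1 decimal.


Precision = TP / (TP + FP) * 100
= 22 / (22 + 28)
= 22 / 50
= 0.44
= 44.0%

44.0


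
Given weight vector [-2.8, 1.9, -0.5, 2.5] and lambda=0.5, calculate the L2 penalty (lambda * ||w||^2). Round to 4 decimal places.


Squaring each weight:
(-2.8)^2 = 7.84
1.9^2 = 3.61
(-0.5)^2 = 0.25
2.5^2 = 6.25
Sum of squares = 17.95
Penalty = 0.5 * 17.95 = 8.9750

8.9750


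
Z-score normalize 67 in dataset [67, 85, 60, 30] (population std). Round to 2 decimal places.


Mean = (67 + 85 + 60 + 30) / 4 = 60.5
Variance = sum((x_i - mean)^2) / n = 393.25
Std = sqrt(393.25) = 19.8305
Z = (x - mean) / std
= (67 - 60.5) / 19.8305
= 6.5 / 19.8305
= 0.33

0.33


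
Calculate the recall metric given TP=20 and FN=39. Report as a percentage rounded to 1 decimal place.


Recall = TP / (TP + FN) * 100
= 20 / (20 + 39)
= 20 / 59
= 0.339
= 33.9%

33.9


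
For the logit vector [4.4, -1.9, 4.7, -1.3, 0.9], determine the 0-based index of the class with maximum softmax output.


Softmax is a monotonic transformation, so it preserves the argmax.
We need to find the index of the maximum logit.
Index 0: 4.4
Index 1: -1.9
Index 2: 4.7
Index 3: -1.3
Index 4: 0.9
Maximum logit = 4.7 at index 2

2


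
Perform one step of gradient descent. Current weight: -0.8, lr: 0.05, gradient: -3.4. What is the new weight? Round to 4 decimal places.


w_new = w_old - lr * gradient
= -0.8 - 0.05 * -3.4
= -0.8 - (-0.17)
= -0.6300

-0.6300


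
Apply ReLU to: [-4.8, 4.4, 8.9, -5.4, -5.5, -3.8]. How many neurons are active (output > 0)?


ReLU(x) = max(0, x) for each element:
ReLU(-4.8) = 0
ReLU(4.4) = 4.4
ReLU(8.9) = 8.9
ReLU(-5.4) = 0
ReLU(-5.5) = 0
ReLU(-3.8) = 0
Active neurons (>0): 2

2


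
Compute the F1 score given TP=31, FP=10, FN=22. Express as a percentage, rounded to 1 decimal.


Precision = TP / (TP + FP) = 31 / 41 = 0.7561
Recall = TP / (TP + FN) = 31 / 53 = 0.5849
F1 = 2 * P * R / (P + R)
= 2 * 0.7561 * 0.5849 / (0.7561 + 0.5849)
= 0.8845 / 1.341
= 0.6596
As percentage: 66.0%

66.0


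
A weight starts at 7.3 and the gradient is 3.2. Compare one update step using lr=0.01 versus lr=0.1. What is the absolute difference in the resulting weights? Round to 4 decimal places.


With lr=0.01: w_new = 7.3 - 0.01 * 3.2 = 7.268
With lr=0.1: w_new = 7.3 - 0.1 * 3.2 = 6.98
Absolute difference = |7.268 - 6.98|
= 0.2880

0.2880


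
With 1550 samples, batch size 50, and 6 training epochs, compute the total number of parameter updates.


Iterations per epoch = 1550 / 50 = 31
Total updates = iterations_per_epoch * epochs
= 31 * 6
= 186

186


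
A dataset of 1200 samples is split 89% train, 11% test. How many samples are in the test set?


Train samples = 1200 * 89% = 1068
Test samples = 1200 - 1068
= 132

132


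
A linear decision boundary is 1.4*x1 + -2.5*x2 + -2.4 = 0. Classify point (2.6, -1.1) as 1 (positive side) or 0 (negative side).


Compute 1.4 * 2.6 + -2.5 * -1.1 + -2.4
= 3.64 + 2.75 + -2.4
= 3.99
Since 3.99 >= 0, the point is on the positive side.

1


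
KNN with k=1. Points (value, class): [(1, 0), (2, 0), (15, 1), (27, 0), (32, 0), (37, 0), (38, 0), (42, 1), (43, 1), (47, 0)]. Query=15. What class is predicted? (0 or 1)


Distances from query 15:
Point 15 (class 1): distance = 0
K=1 nearest neighbors: classes = [1]
Votes for class 1: 1 / 1
Majority vote => class 1

1


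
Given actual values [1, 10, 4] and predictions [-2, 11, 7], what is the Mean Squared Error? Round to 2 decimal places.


Differences: [3, -1, -3]
Squared errors: [9, 1, 9]
Sum of squared errors = 19
MSE = 19 / 3 = 6.33

6.33


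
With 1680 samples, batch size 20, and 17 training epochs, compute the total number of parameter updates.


Iterations per epoch = 1680 / 20 = 84
Total updates = iterations_per_epoch * epochs
= 84 * 17
= 1428

1428


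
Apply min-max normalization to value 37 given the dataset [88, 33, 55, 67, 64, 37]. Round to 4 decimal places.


Min = 33, Max = 88
Range = 88 - 33 = 55
Scaled = (x - min) / (max - min)
= (37 - 33) / 55
= 4 / 55
= 0.0727

0.0727


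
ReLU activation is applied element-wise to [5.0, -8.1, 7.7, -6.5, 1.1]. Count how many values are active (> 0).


ReLU(x) = max(0, x) for each element:
ReLU(5.0) = 5.0
ReLU(-8.1) = 0
ReLU(7.7) = 7.7
ReLU(-6.5) = 0
ReLU(1.1) = 1.1
Active neurons (>0): 3

3


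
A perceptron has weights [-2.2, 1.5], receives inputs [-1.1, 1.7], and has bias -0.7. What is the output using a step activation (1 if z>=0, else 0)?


z = w . x + b
= -2.2*-1.1 + 1.5*1.7 + -0.7
= 2.42 + 2.55 + -0.7
= 4.97 + -0.7
= 4.27
Since z = 4.27 >= 0, output = 1

1


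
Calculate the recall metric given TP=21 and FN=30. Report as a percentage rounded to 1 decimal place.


Recall = TP / (TP + FN) * 100
= 21 / (21 + 30)
= 21 / 51
= 0.4118
= 41.2%

41.2


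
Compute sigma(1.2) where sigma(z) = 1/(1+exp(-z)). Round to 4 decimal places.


sigmoid(z) = 1 / (1 + exp(-z))
exp(-(1.2)) = exp(-1.2) = 0.3012
1 + 0.3012 = 1.3012
1 / 1.3012 = 0.7685

0.7685


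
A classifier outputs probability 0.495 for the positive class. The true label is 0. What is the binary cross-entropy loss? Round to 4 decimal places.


For y=0: Loss = -log(1-p)
= -log(1 - 0.495)
= -log(0.505)
= -(-0.6832)
= 0.6832

0.6832


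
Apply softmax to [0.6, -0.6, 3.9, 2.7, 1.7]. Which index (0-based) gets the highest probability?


Softmax is a monotonic transformation, so it preserves the argmax.
We need to find the index of the maximum logit.
Index 0: 0.6
Index 1: -0.6
Index 2: 3.9
Index 3: 2.7
Index 4: 1.7
Maximum logit = 3.9 at index 2

2


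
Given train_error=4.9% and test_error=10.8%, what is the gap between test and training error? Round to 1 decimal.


Generalization gap = test_error - train_error
= 10.8 - 4.9
= 5.9%
A moderate gap.

5.9


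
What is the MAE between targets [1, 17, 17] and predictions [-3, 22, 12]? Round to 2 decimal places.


Absolute errors: [4, 5, 5]
Sum of absolute errors = 14
MAE = 14 / 3 = 4.67

4.67


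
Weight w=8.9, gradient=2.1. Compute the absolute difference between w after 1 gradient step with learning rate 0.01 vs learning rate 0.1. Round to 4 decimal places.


With lr=0.01: w_new = 8.9 - 0.01 * 2.1 = 8.879
With lr=0.1: w_new = 8.9 - 0.1 * 2.1 = 8.69
Absolute difference = |8.879 - 8.69|
= 0.1890

0.1890


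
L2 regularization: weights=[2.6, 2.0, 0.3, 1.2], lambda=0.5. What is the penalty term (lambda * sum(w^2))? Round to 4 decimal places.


Squaring each weight:
2.6^2 = 6.76
2.0^2 = 4.0
0.3^2 = 0.09
1.2^2 = 1.44
Sum of squares = 12.29
Penalty = 0.5 * 12.29 = 6.1450

6.1450


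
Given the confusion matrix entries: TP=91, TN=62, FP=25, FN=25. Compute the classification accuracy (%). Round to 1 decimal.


Accuracy = (TP + TN) / (TP + TN + FP + FN) * 100
= (91 + 62) / (91 + 62 + 25 + 25)
= 153 / 203
= 0.7537
= 75.4%

75.4


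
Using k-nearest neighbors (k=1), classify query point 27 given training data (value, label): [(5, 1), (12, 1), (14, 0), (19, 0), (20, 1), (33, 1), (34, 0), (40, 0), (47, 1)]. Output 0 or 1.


Distances from query 27:
Point 33 (class 1): distance = 6
K=1 nearest neighbors: classes = [1]
Votes for class 1: 1 / 1
Majority vote => class 1

1


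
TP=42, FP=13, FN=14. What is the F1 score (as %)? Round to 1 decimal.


Precision = TP / (TP + FP) = 42 / 55 = 0.7636
Recall = TP / (TP + FN) = 42 / 56 = 0.75
F1 = 2 * P * R / (P + R)
= 2 * 0.7636 * 0.75 / (0.7636 + 0.75)
= 1.1455 / 1.5136
= 0.7568
As percentage: 75.7%

75.7


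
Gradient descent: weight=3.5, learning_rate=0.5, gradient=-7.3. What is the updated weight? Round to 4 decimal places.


w_new = w_old - lr * gradient
= 3.5 - 0.5 * -7.3
= 3.5 - (-3.65)
= 7.1500

7.1500


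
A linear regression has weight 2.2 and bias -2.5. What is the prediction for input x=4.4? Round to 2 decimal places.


y = 2.2 * 4.4 + (-2.5)
= 9.68 + (-2.5)
= 7.18

7.18


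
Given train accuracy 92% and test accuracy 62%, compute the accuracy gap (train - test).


Gap = train_accuracy - test_accuracy
= 92 - 62
= 30%
This large gap strongly indicates overfitting.

30


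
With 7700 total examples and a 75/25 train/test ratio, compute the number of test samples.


Train samples = 7700 * 75% = 5775
Test samples = 7700 - 5775
= 1925

1925


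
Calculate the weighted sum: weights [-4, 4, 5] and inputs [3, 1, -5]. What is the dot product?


Element-wise products:
-4 * 3 = -12
4 * 1 = 4
5 * -5 = -25
Sum = -12 + 4 + -25
= -33

-33


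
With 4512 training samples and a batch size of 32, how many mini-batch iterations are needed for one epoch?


Iterations per epoch = dataset_size / batch_size
= 4512 / 32
= 141

141


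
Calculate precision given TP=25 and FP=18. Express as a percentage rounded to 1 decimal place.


Precision = TP / (TP + FP) * 100
= 25 / (25 + 18)
= 25 / 43
= 0.5814
= 58.1%

58.1


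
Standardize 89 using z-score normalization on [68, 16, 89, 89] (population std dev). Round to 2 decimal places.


Mean = (68 + 16 + 89 + 89) / 4 = 65.5
Variance = sum((x_i - mean)^2) / n = 890.25
Std = sqrt(890.25) = 29.8371
Z = (x - mean) / std
= (89 - 65.5) / 29.8371
= 23.5 / 29.8371
= 0.79

0.79


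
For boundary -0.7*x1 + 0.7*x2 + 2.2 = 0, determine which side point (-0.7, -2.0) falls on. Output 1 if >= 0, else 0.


Compute -0.7 * -0.7 + 0.7 * -2.0 + 2.2
= 0.49 + -1.4 + 2.2
= 1.29
Since 1.29 >= 0, the point is on the positive side.

1


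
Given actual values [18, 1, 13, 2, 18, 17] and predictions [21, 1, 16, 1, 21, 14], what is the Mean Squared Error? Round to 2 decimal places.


Differences: [-3, 0, -3, 1, -3, 3]
Squared errors: [9, 0, 9, 1, 9, 9]
Sum of squared errors = 37
MSE = 37 / 6 = 6.17

6.17


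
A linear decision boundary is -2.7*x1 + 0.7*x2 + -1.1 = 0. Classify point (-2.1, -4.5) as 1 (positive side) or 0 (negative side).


Compute -2.7 * -2.1 + 0.7 * -4.5 + -1.1
= 5.67 + -3.15 + -1.1
= 1.42
Since 1.42 >= 0, the point is on the positive side.

1


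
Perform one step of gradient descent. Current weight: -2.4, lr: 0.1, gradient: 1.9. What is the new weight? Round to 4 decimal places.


w_new = w_old - lr * gradient
= -2.4 - 0.1 * 1.9
= -2.4 - (0.19)
= -2.5900

-2.5900


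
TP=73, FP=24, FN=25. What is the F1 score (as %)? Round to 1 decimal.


Precision = TP / (TP + FP) = 73 / 97 = 0.7526
Recall = TP / (TP + FN) = 73 / 98 = 0.7449
F1 = 2 * P * R / (P + R)
= 2 * 0.7526 * 0.7449 / (0.7526 + 0.7449)
= 1.1212 / 1.4975
= 0.7487
As percentage: 74.9%

74.9


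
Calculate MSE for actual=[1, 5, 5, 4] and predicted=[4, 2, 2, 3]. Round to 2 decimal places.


Differences: [-3, 3, 3, 1]
Squared errors: [9, 9, 9, 1]
Sum of squared errors = 28
MSE = 28 / 4 = 7.00

7.00


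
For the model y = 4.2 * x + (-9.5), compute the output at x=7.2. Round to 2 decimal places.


y = 4.2 * 7.2 + (-9.5)
= 30.24 + (-9.5)
= 20.74

20.74


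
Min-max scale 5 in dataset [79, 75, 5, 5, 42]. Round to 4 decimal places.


Min = 5, Max = 79
Range = 79 - 5 = 74
Scaled = (x - min) / (max - min)
= (5 - 5) / 74
= 0 / 74
= 0.0000

0.0000


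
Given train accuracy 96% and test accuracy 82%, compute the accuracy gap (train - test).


Gap = train_accuracy - test_accuracy
= 96 - 82
= 14%
This gap suggests the model is overfitting.

14


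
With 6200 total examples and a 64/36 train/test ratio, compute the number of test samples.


Train samples = 6200 * 64% = 3968
Test samples = 6200 - 3968
= 2232

2232


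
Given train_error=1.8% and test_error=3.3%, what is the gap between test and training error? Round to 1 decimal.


Generalization gap = test_error - train_error
= 3.3 - 1.8
= 1.5%
A small gap suggests good generalization.

1.5


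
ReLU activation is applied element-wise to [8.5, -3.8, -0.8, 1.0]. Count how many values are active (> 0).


ReLU(x) = max(0, x) for each element:
ReLU(8.5) = 8.5
ReLU(-3.8) = 0
ReLU(-0.8) = 0
ReLU(1.0) = 1.0
Active neurons (>0): 2

2


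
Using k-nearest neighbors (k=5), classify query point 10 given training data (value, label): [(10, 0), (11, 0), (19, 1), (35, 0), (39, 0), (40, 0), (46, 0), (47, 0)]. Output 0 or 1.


Distances from query 10:
Point 10 (class 0): distance = 0
Point 11 (class 0): distance = 1
Point 19 (class 1): distance = 9
Point 35 (class 0): distance = 25
Point 39 (class 0): distance = 29
K=5 nearest neighbors: classes = [0, 0, 1, 0, 0]
Votes for class 1: 1 / 5
Majority vote => class 0

0


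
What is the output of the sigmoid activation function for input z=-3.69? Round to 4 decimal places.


sigmoid(z) = 1 / (1 + exp(-z))
exp(-(-3.69)) = exp(3.69) = 40.0448
1 + 40.0448 = 41.0448
1 / 41.0448 = 0.0244

0.0244


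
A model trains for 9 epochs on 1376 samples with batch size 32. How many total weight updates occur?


Iterations per epoch = 1376 / 32 = 43
Total updates = iterations_per_epoch * epochs
= 43 * 9
= 387

387


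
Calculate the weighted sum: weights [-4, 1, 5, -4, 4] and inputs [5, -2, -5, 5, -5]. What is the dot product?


Element-wise products:
-4 * 5 = -20
1 * -2 = -2
5 * -5 = -25
-4 * 5 = -20
4 * -5 = -20
Sum = -20 + -2 + -25 + -20 + -20
= -87

-87


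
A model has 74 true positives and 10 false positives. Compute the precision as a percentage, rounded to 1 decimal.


Precision = TP / (TP + FP) * 100
= 74 / (74 + 10)
= 74 / 84
= 0.881
= 88.1%

88.1


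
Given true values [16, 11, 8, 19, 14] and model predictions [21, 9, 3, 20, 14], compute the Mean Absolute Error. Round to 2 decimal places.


Absolute errors: [5, 2, 5, 1, 0]
Sum of absolute errors = 13
MAE = 13 / 5 = 2.60

2.60


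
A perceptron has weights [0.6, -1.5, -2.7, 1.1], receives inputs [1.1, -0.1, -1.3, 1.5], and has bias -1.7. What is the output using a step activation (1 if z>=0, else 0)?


z = w . x + b
= 0.6*1.1 + -1.5*-0.1 + -2.7*-1.3 + 1.1*1.5 + -1.7
= 0.66 + 0.15 + 3.51 + 1.65 + -1.7
= 5.97 + -1.7
= 4.27
Since z = 4.27 >= 0, output = 1

1


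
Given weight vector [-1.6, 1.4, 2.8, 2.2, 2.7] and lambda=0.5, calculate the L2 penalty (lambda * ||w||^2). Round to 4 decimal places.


Squaring each weight:
(-1.6)^2 = 2.56
1.4^2 = 1.96
2.8^2 = 7.84
2.2^2 = 4.84
2.7^2 = 7.29
Sum of squares = 24.49
Penalty = 0.5 * 24.49 = 12.2450

12.2450


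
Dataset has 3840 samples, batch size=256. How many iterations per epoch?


Iterations per epoch = dataset_size / batch_size
= 3840 / 256
= 15

15


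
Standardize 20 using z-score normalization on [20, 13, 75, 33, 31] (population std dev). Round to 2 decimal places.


Mean = (20 + 13 + 75 + 33 + 31) / 5 = 34.4
Variance = sum((x_i - mean)^2) / n = 465.44
Std = sqrt(465.44) = 21.5741
Z = (x - mean) / std
= (20 - 34.4) / 21.5741
= -14.4 / 21.5741
= -0.67

-0.67


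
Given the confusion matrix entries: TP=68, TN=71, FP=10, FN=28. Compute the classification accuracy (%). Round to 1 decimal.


Accuracy = (TP + TN) / (TP + TN + FP + FN) * 100
= (68 + 71) / (68 + 71 + 10 + 28)
= 139 / 177
= 0.7853
= 78.5%

78.5


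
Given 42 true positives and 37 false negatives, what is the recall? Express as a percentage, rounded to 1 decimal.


Recall = TP / (TP + FN) * 100
= 42 / (42 + 37)
= 42 / 79
= 0.5316
= 53.2%

53.2


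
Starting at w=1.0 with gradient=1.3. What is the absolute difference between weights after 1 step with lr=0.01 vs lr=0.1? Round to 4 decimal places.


With lr=0.01: w_new = 1.0 - 0.01 * 1.3 = 0.987
With lr=0.1: w_new = 1.0 - 0.1 * 1.3 = 0.87
Absolute difference = |0.987 - 0.87|
= 0.1170

0.1170


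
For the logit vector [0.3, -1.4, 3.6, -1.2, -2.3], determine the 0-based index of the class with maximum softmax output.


Softmax is a monotonic transformation, so it preserves the argmax.
We need to find the index of the maximum logit.
Index 0: 0.3
Index 1: -1.4
Index 2: 3.6
Index 3: -1.2
Index 4: -2.3
Maximum logit = 3.6 at index 2

2


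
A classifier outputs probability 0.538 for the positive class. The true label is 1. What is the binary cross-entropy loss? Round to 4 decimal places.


For y=1: Loss = -log(p)
= -log(0.538)
= -(-0.6199)
= 0.6199

0.6199


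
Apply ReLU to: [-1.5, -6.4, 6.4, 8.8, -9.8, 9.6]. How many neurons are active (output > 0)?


ReLU(x) = max(0, x) for each element:
ReLU(-1.5) = 0
ReLU(-6.4) = 0
ReLU(6.4) = 6.4
ReLU(8.8) = 8.8
ReLU(-9.8) = 0
ReLU(9.6) = 9.6
Active neurons (>0): 3

3


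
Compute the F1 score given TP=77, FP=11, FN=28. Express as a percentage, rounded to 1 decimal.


Precision = TP / (TP + FP) = 77 / 88 = 0.875
Recall = TP / (TP + FN) = 77 / 105 = 0.7333
F1 = 2 * P * R / (P + R)
= 2 * 0.875 * 0.7333 / (0.875 + 0.7333)
= 1.2833 / 1.6083
= 0.7979
As percentage: 79.8%

79.8


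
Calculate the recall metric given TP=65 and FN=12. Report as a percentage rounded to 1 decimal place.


Recall = TP / (TP + FN) * 100
= 65 / (65 + 12)
= 65 / 77
= 0.8442
= 84.4%

84.4


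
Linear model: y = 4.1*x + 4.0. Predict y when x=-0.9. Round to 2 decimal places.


y = 4.1 * -0.9 + (4.0)
= -3.69 + (4.0)
= 0.31

0.31


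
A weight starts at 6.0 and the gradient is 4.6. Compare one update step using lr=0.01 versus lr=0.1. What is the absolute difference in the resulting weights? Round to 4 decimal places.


With lr=0.01: w_new = 6.0 - 0.01 * 4.6 = 5.954
With lr=0.1: w_new = 6.0 - 0.1 * 4.6 = 5.54
Absolute difference = |5.954 - 5.54|
= 0.4140

0.4140


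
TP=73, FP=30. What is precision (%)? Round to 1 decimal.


Precision = TP / (TP + FP) * 100
= 73 / (73 + 30)
= 73 / 103
= 0.7087
= 70.9%

70.9


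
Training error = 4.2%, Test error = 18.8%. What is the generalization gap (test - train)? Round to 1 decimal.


Generalization gap = test_error - train_error
= 18.8 - 4.2
= 14.6%
A large gap suggests overfitting.

14.6


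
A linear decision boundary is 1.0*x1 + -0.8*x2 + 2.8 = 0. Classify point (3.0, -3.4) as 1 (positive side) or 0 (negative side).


Compute 1.0 * 3.0 + -0.8 * -3.4 + 2.8
= 3.0 + 2.72 + 2.8
= 8.52
Since 8.52 >= 0, the point is on the positive side.

1


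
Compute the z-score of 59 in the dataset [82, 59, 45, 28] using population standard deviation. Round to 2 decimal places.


Mean = (82 + 59 + 45 + 28) / 4 = 53.5
Variance = sum((x_i - mean)^2) / n = 391.25
Std = sqrt(391.25) = 19.78
Z = (x - mean) / std
= (59 - 53.5) / 19.78
= 5.5 / 19.78
= 0.28

0.28


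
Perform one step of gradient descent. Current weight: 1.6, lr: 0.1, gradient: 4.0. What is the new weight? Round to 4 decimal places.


w_new = w_old - lr * gradient
= 1.6 - 0.1 * 4.0
= 1.6 - (0.4)
= 1.2000

1.2000


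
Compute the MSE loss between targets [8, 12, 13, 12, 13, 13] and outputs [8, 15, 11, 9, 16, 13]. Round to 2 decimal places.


Differences: [0, -3, 2, 3, -3, 0]
Squared errors: [0, 9, 4, 9, 9, 0]
Sum of squared errors = 31
MSE = 31 / 6 = 5.17

5.17


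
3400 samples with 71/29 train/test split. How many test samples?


Train samples = 3400 * 71% = 2414
Test samples = 3400 - 2414
= 986

986


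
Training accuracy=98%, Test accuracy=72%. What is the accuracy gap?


Gap = train_accuracy - test_accuracy
= 98 - 72
= 26%
This large gap strongly indicates overfitting.

26


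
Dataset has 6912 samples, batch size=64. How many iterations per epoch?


Iterations per epoch = dataset_size / batch_size
= 6912 / 64
= 108

108


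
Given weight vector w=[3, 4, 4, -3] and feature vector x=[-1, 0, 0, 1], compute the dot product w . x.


Element-wise products:
3 * -1 = -3
4 * 0 = 0
4 * 0 = 0
-3 * 1 = -3
Sum = -3 + 0 + 0 + -3
= -6

-6


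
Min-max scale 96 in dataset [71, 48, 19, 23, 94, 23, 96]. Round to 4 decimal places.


Min = 19, Max = 96
Range = 96 - 19 = 77
Scaled = (x - min) / (max - min)
= (96 - 19) / 77
= 77 / 77
= 1.0000

1.0000


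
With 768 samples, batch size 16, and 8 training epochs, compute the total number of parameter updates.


Iterations per epoch = 768 / 16 = 48
Total updates = iterations_per_epoch * epochs
= 48 * 8
= 384

384


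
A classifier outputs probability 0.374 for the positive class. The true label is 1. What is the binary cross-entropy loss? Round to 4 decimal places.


For y=1: Loss = -log(p)
= -log(0.374)
= -(-0.9835)
= 0.9835

0.9835


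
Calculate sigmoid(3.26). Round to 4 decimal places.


sigmoid(z) = 1 / (1 + exp(-z))
exp(-(3.26)) = exp(-3.26) = 0.0384
1 + 0.0384 = 1.0384
1 / 1.0384 = 0.9630

0.9630


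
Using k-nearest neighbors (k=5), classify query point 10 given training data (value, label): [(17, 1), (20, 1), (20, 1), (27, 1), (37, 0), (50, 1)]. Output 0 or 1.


Distances from query 10:
Point 17 (class 1): distance = 7
Point 20 (class 1): distance = 10
Point 20 (class 1): distance = 10
Point 27 (class 1): distance = 17
Point 37 (class 0): distance = 27
K=5 nearest neighbors: classes = [1, 1, 1, 1, 0]
Votes for class 1: 4 / 5
Majority vote => class 1

1


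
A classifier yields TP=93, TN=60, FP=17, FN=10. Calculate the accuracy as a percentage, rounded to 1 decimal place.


Accuracy = (TP + TN) / (TP + TN + FP + FN) * 100
= (93 + 60) / (93 + 60 + 17 + 10)
= 153 / 180
= 0.85
= 85.0%

85.0


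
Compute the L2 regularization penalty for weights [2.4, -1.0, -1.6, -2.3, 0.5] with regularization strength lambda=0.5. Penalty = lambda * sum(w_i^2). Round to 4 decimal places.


Squaring each weight:
2.4^2 = 5.76
(-1.0)^2 = 1.0
(-1.6)^2 = 2.56
(-2.3)^2 = 5.29
0.5^2 = 0.25
Sum of squares = 14.86
Penalty = 0.5 * 14.86 = 7.4300

7.4300


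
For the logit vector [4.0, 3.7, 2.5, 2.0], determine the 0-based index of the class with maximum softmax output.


Softmax is a monotonic transformation, so it preserves the argmax.
We need to find the index of the maximum logit.
Index 0: 4.0
Index 1: 3.7
Index 2: 2.5
Index 3: 2.0
Maximum logit = 4.0 at index 0

0


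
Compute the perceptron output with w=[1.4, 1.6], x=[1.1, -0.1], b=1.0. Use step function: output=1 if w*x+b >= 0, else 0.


z = w . x + b
= 1.4*1.1 + 1.6*-0.1 + 1.0
= 1.54 + -0.16 + 1.0
= 1.38 + 1.0
= 2.38
Since z = 2.38 >= 0, output = 1

1


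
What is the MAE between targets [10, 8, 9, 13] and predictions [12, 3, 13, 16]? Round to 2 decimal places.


Absolute errors: [2, 5, 4, 3]
Sum of absolute errors = 14
MAE = 14 / 4 = 3.50

3.50


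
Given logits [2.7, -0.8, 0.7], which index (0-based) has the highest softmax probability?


Softmax is a monotonic transformation, so it preserves the argmax.
We need to find the index of the maximum logit.
Index 0: 2.7
Index 1: -0.8
Index 2: 0.7
Maximum logit = 2.7 at index 0

0


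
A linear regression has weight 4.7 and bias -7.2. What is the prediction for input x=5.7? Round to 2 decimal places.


y = 4.7 * 5.7 + (-7.2)
= 26.79 + (-7.2)
= 19.59

19.59


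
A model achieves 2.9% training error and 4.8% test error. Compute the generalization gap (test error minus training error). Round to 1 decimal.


Generalization gap = test_error - train_error
= 4.8 - 2.9
= 1.9%
A small gap suggests good generalization.

1.9


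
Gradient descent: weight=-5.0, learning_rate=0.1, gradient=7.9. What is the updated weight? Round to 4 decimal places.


w_new = w_old - lr * gradient
= -5.0 - 0.1 * 7.9
= -5.0 - (0.79)
= -5.7900

-5.7900


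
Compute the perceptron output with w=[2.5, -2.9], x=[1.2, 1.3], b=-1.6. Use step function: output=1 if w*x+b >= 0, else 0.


z = w . x + b
= 2.5*1.2 + -2.9*1.3 + -1.6
= 3.0 + -3.77 + -1.6
= -0.77 + -1.6
= -2.37
Since z = -2.37 < 0, output = 0

0


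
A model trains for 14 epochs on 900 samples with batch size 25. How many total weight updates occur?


Iterations per epoch = 900 / 25 = 36
Total updates = iterations_per_epoch * epochs
= 36 * 14
= 504

504
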